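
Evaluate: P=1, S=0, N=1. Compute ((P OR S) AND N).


P OR S = 1|0 = 1
1 AND 1 = 1

1


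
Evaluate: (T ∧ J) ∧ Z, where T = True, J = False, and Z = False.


T = True, J = False, Z = False
Step 1: T ∧ J = True AND False = False
Step 2: False ∧ Z = False AND False = False
AND is true only when ALL operands are true.

False


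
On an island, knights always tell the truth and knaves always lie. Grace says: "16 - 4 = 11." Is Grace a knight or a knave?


Statement: "16 - 4 = 11."
Actual: 16 - 4 = 12
Claimed: 11
Statement is FALSE → Grace lies → Knave

Knave


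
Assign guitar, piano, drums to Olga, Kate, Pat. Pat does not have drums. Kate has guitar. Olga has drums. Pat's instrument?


From clues:
  Olga → drums
  Kate → guitar
By elimination, Pat gets the remaining.

piano


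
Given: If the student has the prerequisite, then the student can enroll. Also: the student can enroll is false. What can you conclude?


Modus tollens: P → Q, ¬Q ⊢ ¬P
P: the student has the prerequisite
Q: the student can enroll
We have P → Q and Q is false.
By modus tollens, P must be false.

It is not the case that the student has the prerequisite


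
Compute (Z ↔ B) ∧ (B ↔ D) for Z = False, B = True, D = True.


Z = False, B = True, D = True
Step 1: Z ↔ B is true when Z and B have the same value. Result: False
Step 2: B ↔ D is true when B and D have the same value. Result: True
Step 3: False ∧ True = False

False


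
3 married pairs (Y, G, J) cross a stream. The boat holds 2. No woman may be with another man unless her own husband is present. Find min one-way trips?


Label couples Y, G, J (H = husband, W = wife).
Counting alone: 6 people, the boat carries 2 and someone must bring it back, so each round trip nets at most +1 on the far side until the last crossing → at least 9 trips. The jealousy constraint makes 9 impossible; the shortest valid schedule has 11:
1. WY+WG →  (far: WY,WG; near: HY,HG,HJ,WJ)
2. WY ←       (far: WG; near: HY,HG,HJ,WY,WJ)
3. WY+WJ →  (far: WY,WG,WJ; near: HY,HG,HJ)
4. WY ←       (far: WG,WJ; near: HY,HG,HJ,WY)
5. HG+HJ →  (far: HG,WG,HJ,WJ; near: HY,WY)
6. HG+WG ←  (far: HJ,WJ; near: HY,WY,HG,WG)
7. HY+HG →  (far: HY,HG,HJ,WJ; near: WY,WG)
8. WJ ←       (far: HY,HG,HJ; near: WY,WG,WJ)
9. WY+WG →  (far: HY,WY,HG,WG,HJ; near: WJ)
10. HJ ←      (far: HY,WY,HG,WG; near: HJ,WJ)
11. HJ+WJ → (far: all six; near: empty)
In every state each wife is either with her husband or with no other man.
Minimum trips = 11

11


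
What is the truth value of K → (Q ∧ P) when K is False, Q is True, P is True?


K = False, Q = True, P = True
Step 1: Q ∧ P = True AND True = True
Step 2: K → (True): false only when K=True and consequent=False.
Result: True

True


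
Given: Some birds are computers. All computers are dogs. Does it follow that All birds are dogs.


Premise 1: Some birds are computers.
Premise 2: All computers are dogs.
Conclusion: All birds are dogs.
Fallacy: illicit minor. The minor term (birds) is distributed in the conclusion ('All birds ...') but undistributed in its premise ('Some birds are computers' doesn't cover all birds).
Only 'Some birds are dogs' follows, not 'All'.

Invalid


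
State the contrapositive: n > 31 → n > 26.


Original: If n > 31, then n > 26
Contrapositive: If ¬Q, then ¬P
Negate Q: not (n > 26)
Negate P: not (n > 31)

If not (n > 26), then not (n > 31).


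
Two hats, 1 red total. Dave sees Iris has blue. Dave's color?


Total red = 1, Iris = blue
Red accounted for: 0
Remaining for Dave: 1
Dave's hat is red.

red


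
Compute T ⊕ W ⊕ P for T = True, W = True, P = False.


T = True, W = True, P = False
Step 1: T ⊕ W = True XOR True = False
Step 2: False ⊕ P = False XOR False = False
XOR is true when an odd number of operands are true.

False


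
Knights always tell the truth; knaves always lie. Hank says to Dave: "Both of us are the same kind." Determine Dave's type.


Hank says: "Both of us are the same kind."
Case 1: Hank is a Knight (truth-teller)
  Statement is true → they ARE the same → Dave is also a Knight
Case 2: Hank is a Knave (liar)
  Statement is false → they are NOT the same → Dave is a Knight
In both cases, Dave is a Knight.

Knight


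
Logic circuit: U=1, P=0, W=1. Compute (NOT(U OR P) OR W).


U OR P = 1
NOT(1) = 0
0 OR 1 = 1

1


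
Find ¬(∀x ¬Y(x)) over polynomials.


Original: ∀x ¬Y(x)
Rule: ¬∀→∃, ¬∃→∀, negate predicate.
Negation: ∃x Y(x)

∃x Y(x)


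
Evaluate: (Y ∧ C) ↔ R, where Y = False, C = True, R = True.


Y = False, C = True, R = True
Step 1: Y ∧ C = False AND True = False
Step 2: (False) ↔ R: true when both sides have same truth value.
Result: False ↔ True = False

False


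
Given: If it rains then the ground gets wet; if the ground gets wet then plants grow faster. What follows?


Hypothetical syllogism: P → Q, Q → R ⊢ P → R
Premise 1: it rains → the ground gets wet
Premise 2: the ground gets wet → plants grow faster
Chain the implications: the middle term (the ground gets wet) links the two.
Conclusion: If it rains, then plants grow faster.

If it rains, then plants grow faster.


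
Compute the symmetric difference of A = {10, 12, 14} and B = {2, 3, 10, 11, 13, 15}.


A = {10, 12, 14}
B = {2, 3, 10, 11, 13, 15}
Operation: symmetric difference
In A only: [12, 14], in B only: [2, 3, 11, 13, 15]

{2, 3, 11, 12, 13, 14, 15}


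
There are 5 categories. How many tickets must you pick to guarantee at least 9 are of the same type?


Pigeonhole: to guarantee k in one of n categories, need (k-1)×n + 1.
k = 9, n = 5
Minimum = (9-1) × 5 + 1 = 8 × 5 + 1

41


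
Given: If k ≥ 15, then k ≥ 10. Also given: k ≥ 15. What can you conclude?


Modus ponens: P → Q, P ⊢ Q
P: k ≥ 15
Q: k ≥ 10
We have P → Q and P is true.
By modus ponens, Q must be true.

k ≥ 10


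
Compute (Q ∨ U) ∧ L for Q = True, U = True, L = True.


Q = True, U = True, L = True
Step 1: Q ∨ U = True OR True = True
Step 2: True ∧ L = True AND True = True
OR is true when at least one operand is true; AND requires both.

True


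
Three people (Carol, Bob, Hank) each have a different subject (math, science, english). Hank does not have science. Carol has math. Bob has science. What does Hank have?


From clues:
  Bob → science
  Carol → math
By elimination, Hank gets the remaining.

english


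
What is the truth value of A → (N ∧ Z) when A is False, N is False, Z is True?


A = False, N = False, Z = True
Step 1: N ∧ Z = False AND True = False
Step 2: A → (False): false only when A=True and consequent=False.
Result: True

True


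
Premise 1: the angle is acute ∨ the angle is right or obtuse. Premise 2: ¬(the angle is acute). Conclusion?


Disjunctive syllogism: P ∨ Q, ¬P ⊢ Q
Disjunction: the angle is acute ∨ the angle is right or obtuse
We know it is not the case that the angle is acute.
By disjunctive syllogism, the other disjunct must be true.

The angle is right or obtuse


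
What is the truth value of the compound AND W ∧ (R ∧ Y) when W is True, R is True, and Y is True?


W = True, R = True, Y = True
Step 1: R ∧ Y = True AND True = True
Step 2: W ∧ True = True AND True = True
AND is true only when ALL operands are true.

True


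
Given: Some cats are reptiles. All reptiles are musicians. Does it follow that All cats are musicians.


Premise 1: Some cats are reptiles.
Premise 2: All reptiles are musicians.
Conclusion: All cats are musicians.
Fallacy: illicit minor. The minor term (cats) is distributed in the conclusion ('All cats ...') but undistributed in its premise ('Some cats are reptiles' doesn't cover all cats).
Only 'Some cats are musicians' follows, not 'All'.

Invalid


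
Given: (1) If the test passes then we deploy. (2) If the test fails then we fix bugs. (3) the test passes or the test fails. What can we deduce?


Constructive dilemma: (P → Q) ∧ (R → S), P ∨ R ⊢ Q ∨ S
Premise 1: the test passes → we deploy
Premise 2: the test fails → we fix bugs
Premise 3: the test passes ∨ the test fails
Case 1: Assuming the test passes, then by Premise 1, we deploy.
Case 2: Assuming the test fails, then by Premise 2, we fix bugs.
Since one of the test passes or the test fails must hold, we get we deploy or we fix bugs.

We deploy or we fix bugs.


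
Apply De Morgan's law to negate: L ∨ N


De Morgan's law: ¬(P ∨ Q) ≡ ¬P ∧ ¬Q
¬(L ∨ N) = ¬L ∧ ¬N

¬L ∧ ¬N


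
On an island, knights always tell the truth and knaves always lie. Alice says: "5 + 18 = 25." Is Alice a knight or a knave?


Statement: "5 + 18 = 25."
Actual: 5 + 18 = 23
Claimed: 25
Statement is FALSE → Alice lies → Knave

Knave


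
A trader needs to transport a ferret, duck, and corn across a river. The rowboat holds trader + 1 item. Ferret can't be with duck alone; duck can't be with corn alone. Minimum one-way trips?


1. trader+duck → 2. trader ← 3. trader+ferret → 4. trader+duck ← 5. trader+corn → 6. trader ← 7. trader+duck →
Minimum trips = 7

7


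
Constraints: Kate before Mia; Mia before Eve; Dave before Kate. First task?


Constraints: Kate before Mia; Mia before Eve; Dave before Kate
The first task can have nothing scheduled before it, so it must never appear on the right of a 'before'.
Tasks appearing after some 'before': Mia, Eve, Kate.
The only task not in that list is Dave → it is first.

Dave


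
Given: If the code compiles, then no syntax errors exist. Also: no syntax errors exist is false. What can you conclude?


Modus tollens: P → Q, ¬Q ⊢ ¬P
P: the code compiles
Q: no syntax errors exist
We have P → Q and Q is false.
By modus tollens, P must be false.

It is not the case that the code compiles


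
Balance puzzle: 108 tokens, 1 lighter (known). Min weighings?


Each weighing has 3 outcomes (left heavy / balance / right heavy), so k weighings distinguish at most 3^k cases; splitting into three near-equal groups achieves this.
Need 3^k ≥ 108: 3^4 = 81 < 108 ≤ 3^5 = 243
k = ⌈log₃(108)⌉ = 5

5


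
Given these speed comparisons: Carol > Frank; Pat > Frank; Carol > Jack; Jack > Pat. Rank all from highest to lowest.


Constraints: Carol > Frank; Pat > Frank; Carol > Jack; Jack > Pat
Method: at each step, the next-highest is the one remaining person who never appears on the smaller side of a constraint between remaining people.
  Step 1: remaining {Carol, Jack, Pat, Frank}; on the smaller side: {Jack, Pat, Frank} → Carol is next (Carol > Frank; Carol > Jack).
  Step 2: remaining {Jack, Pat, Frank}; on the smaller side: {Pat, Frank} → Jack is next (Jack > Pat).
  Step 3: remaining {Pat, Frank}; on the smaller side: {Frank} → Pat is next (Pat > Frank).
  Step 4: only Frank remains → lowest.
Final ranking (highest to lowest):

Carol > Jack > Pat > Frank


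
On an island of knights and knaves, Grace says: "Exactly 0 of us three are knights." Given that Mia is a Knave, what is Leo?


Grace claims exactly 0 knights among Grace, Mia, Leo.
Given: Mia is a Knave.

Case 1: Grace is a Knight (tells truth)
  Then exactly 0 of the three are knights.
  Counting Grace, Mia: 1 knight(s) so far. Need -1 more → impossible.
Case 2: Grace is a Knave (lies)
  Then the count is NOT 0.
  If Leo = Knave, count = 0 = 0 → claim would be true, contradicts lie.
  If Leo = Knight, count = 1 ≠ 0 → lie confirmed ✓

Leo is a Knight.

Knight


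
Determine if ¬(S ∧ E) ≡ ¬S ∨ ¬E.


Expression 1: ¬(S ∧ E)
Expression 2: ¬S ∨ ¬E
Truth table (S E | Expr1 Expr2):
  T T |   F     F
  T F |   T     T
  F T |   T     T
  F F |   T     T
All 4 rows agree, so the expressions are logically equivalent.

Yes


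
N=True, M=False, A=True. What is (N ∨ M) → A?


N = True, M = False, A = True
Expression: (N ∨ M) → A
Step 1: N ∨ M = True OR False = True
Step 2: (True) → A = True → True (false only if antecedent True and consequent False) = True

True


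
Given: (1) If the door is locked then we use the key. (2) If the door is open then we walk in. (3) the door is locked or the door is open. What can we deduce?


Constructive dilemma: (P → Q) ∧ (R → S), P ∨ R ⊢ Q ∨ S
Premise 1: the door is locked → we use the key
Premise 2: the door is open → we walk in
Premise 3: the door is locked ∨ the door is open
Case 1: Assuming the door is locked, then by Premise 1, we use the key.
Case 2: Assuming the door is open, then by Premise 2, we walk in.
Since one of the door is locked or the door is open must hold, we get we use the key or we walk in.

We use the key or we walk in.


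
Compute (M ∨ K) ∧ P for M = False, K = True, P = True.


M = False, K = True, P = True
Step 1: M ∨ K = False OR True = True
Step 2: True ∧ P = True AND True = True
OR is true when at least one operand is true; AND requires both.

True


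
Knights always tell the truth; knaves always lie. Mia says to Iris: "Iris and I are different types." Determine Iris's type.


Mia says: "Iris and I are different types."
Case 1: Mia is a Knight (truth-teller)
  Statement is true → they ARE different → Iris is a Knave
Case 2: Mia is a Knave (liar)
  Statement is false → they are NOT different → Iris is a Knave
In both cases, Iris is a Knave.

Knave


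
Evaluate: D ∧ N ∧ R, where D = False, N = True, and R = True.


D = False, N = True, R = True
Step 1: D ∧ N = False AND True = False
Step 2: (False) ∧ R = (False) AND True = False
AND is true only when ALL operands are true.

False


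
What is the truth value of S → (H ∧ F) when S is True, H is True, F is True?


S = True, H = True, F = True
Step 1: H ∧ F = True AND True = True
Step 2: S → (True): false only when S=True and consequent=False.
Result: True

True


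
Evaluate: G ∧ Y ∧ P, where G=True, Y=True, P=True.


G = True, Y = True, P = True
Expression: G ∧ Y ∧ P
Step 1: G ∧ Y = True AND True = True
Step 2: (True) ∧ P = True AND True = True

True


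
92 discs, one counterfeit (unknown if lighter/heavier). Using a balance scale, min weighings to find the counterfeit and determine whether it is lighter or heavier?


Let n = 92. 184 possibilities (n discs × lighter/heavier); each weighing has 3 outcomes.
Bound for k weighings: say the first weighing puts j discs on each pan. If it tips, the 2j weighed discs remain suspects (each with a known direction) and k-1 weighings give 3^(k-1) outcomes; 3^(k-1) is odd, so 2j ≤ 3^(k-1) - 1. If it balances, the n - 2j unweighed discs remain with direction unknown: 2(n - 2j) ≤ 3^(k-1) - 1 by the same parity argument. Adding, n ≤ (3^(k-1) - 1) + (3^(k-1) - 1)/2 = (3^k - 3)/2, and the classical three-group strategy achieves this (3 discs in 2 weighings, 12 in 3, 39 in 4, 120 in 5).
So we need the smallest k with (3^k - 3)/2 ≥ 92.
k = 4: (3^4 - 3)/2 = 39 < 92 ✗
k = 5: (3^5 - 3)/2 = 120 ≥ 92 ✓

5


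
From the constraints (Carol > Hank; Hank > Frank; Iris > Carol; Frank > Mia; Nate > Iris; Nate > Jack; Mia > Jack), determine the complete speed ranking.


Constraints: Carol > Hank; Hank > Frank; Iris > Carol; Frank > Mia; Nate > Iris; Nate > Jack; Mia > Jack
Method: at each step, the next-highest is the one remaining person who never appears on the smaller side of a constraint between remaining people.
  Step 1: remaining {Mia, Iris, Jack, Carol, Hank, Nate, Frank}; on the smaller side: {Mia, Iris, Jack, Carol, Hank, Frank} → Nate is next (Nate > Iris; Nate > Jack).
  Step 2: remaining {Mia, Iris, Jack, Carol, Hank, Frank}; on the smaller side: {Mia, Jack, Carol, Hank, Frank} → Iris is next (Iris > Carol).
  Step 3: remaining {Mia, Jack, Carol, Hank, Frank}; on the smaller side: {Mia, Jack, Hank, Frank} → Carol is next (Carol > Hank).
  Step 4: remaining {Mia, Jack, Hank, Frank}; on the smaller side: {Mia, Jack, Frank} → Hank is next (Hank > Frank).
  Step 5: remaining {Mia, Jack, Frank}; on the smaller side: {Mia, Jack} → Frank is next (Frank > Mia).
  Step 6: remaining {Mia, Jack}; on the smaller side: {Jack} → Mia is next (Mia > Jack).
  Step 7: only Jack remains → lowest.
Final ranking (highest to lowest):

Nate > Iris > Carol > Hank > Frank > Mia > Jack


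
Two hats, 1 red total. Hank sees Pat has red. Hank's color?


Total red = 1, Pat = red
Red accounted for: 1
Remaining for Hank: 0
Hank's hat is blue.

blue


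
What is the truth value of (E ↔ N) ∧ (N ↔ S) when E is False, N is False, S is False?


E = False, N = False, S = False
Step 1: E ↔ N is true when E and N have the same value. Result: True
Step 2: N ↔ S is true when N and S have the same value. Result: True
Step 3: True ∧ True = True

True


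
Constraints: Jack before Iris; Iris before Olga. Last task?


Constraints: Jack before Iris; Iris before Olga
The last task can have nothing scheduled after it, so it must never appear on the left of a 'before'.
Tasks appearing before some other task: Jack, Iris.
The only task not in that list is Olga → it is last.

Olga


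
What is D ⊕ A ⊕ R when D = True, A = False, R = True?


D = True, A = False, R = True
Step 1: D ⊕ A = True XOR False = True
Step 2: True ⊕ R = True XOR True = False
XOR is true when an odd number of operands are true.

False


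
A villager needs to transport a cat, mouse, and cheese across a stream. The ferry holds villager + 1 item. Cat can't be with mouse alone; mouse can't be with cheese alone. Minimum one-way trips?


1. villager+mouse → 2. villager ← 3. villager+cat → 4. villager+mouse ← 5. villager+cheese → 6. villager ← 7. villager+mouse →
Minimum trips = 7

7


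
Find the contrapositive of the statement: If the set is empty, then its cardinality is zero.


Original: If the set is empty, then its cardinality is zero
Contrapositive: If ¬Q, then ¬P
Negate Q: not (its cardinality is zero)
Negate P: not (the set is empty)

If not (its cardinality is zero), then not (the set is empty).


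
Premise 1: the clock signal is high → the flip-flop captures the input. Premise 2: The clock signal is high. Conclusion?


Modus ponens: P → Q, P ⊢ Q
P: the clock signal is high
Q: the flip-flop captures the input
We have P → Q and P is true.
By modus ponens, Q must be true.

The flip-flop captures the input


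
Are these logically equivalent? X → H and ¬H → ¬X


Expression 1: X → H
Expression 2: ¬H → ¬X
Truth table (X H | Expr1 Expr2):
  T T |   T     T
  T F |   F     F
  F T |   T     T
  F F |   T     T
All 4 rows agree, so the expressions are logically equivalent.

Yes


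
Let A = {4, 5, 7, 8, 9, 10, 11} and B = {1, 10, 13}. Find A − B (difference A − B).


A = {4, 5, 7, 8, 9, 10, 11}
B = {1, 10, 13}
Operation: difference A − B
In A but not B: 4, 5, 7, 8, 9, 11

{4, 5, 7, 8, 9, 11}


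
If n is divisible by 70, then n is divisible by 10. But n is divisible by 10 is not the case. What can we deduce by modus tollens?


Modus tollens: P → Q, ¬Q ⊢ ¬P
P: n is divisible by 70
Q: n is divisible by 10
We have P → Q and Q is false.
By modus tollens, P must be false.

It is not the case that n is divisible by 70


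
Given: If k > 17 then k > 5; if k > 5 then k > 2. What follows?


Hypothetical syllogism: P → Q, Q → R ⊢ P → R
Premise 1: k > 17 → k > 5
Premise 2: k > 5 → k > 2
Chain the implications: the middle term (k > 5) links the two.
Conclusion: If k > 17, then k > 2.

If k > 17, then k > 2.


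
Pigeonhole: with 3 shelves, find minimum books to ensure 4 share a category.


Pigeonhole: to guarantee k in one of n categories, need (k-1)×n + 1.
k = 4, n = 3
Minimum = (4-1) × 3 + 1 = 3 × 3 + 1

10


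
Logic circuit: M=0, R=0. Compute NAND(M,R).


M AND R = 0
NOT(0) = 1

1


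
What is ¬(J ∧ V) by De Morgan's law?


De Morgan's law: ¬(P ∧ Q) ≡ ¬P ∨ ¬Q
¬(J ∧ V) = ¬J ∨ ¬V

¬J ∨ ¬V


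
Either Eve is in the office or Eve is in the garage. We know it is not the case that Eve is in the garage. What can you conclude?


Disjunctive syllogism: P ∨ Q, ¬P ⊢ Q
Disjunction: Eve is in the office ∨ Eve is in the garage
We know it is not the case that Eve is in the garage.
By disjunctive syllogism, the other disjunct must be true.

Eve is in the office


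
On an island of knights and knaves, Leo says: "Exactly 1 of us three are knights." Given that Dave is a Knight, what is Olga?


Leo claims exactly 1 knights among Leo, Dave, Olga.
Given: Dave is a Knight.

Case 1: Leo is a Knight (tells truth)
  Then exactly 1 of the three are knights.
  Counting Leo, Dave: 2 knight(s) so far. Need -1 more → impossible.
Case 2: Leo is a Knave (lies)
  Then the count is NOT 1.
  If Olga = Knave, count = 1 = 1 → claim would be true, contradicts lie.
  If Olga = Knight, count = 2 ≠ 1 → lie confirmed ✓

Olga is a Knight.

Knight


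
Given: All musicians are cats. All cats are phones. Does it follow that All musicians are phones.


Premise 1: All musicians are cats.
Premise 2: All cats are phones.
Conclusion: All musicians are phones.
Barbara syllogism (AAA-1): All A are B, All B are C → All A are C.
Middle term (cats) distributed in premise 2.

Valid


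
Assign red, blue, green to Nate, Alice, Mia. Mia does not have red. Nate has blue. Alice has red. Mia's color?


From clues:
  Alice → red
  Nate → blue
By elimination, Mia gets the remaining.

green


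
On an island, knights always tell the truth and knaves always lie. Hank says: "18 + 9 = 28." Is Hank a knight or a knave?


Statement: "18 + 9 = 28."
Actual: 18 + 9 = 27
Claimed: 28
Statement is FALSE → Hank lies → Knave

Knave


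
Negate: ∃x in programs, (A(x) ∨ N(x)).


Original: ∃x (A(x) ∨ N(x))
Rule: ¬∀→∃, ¬∃→∀, negate predicate.
Negation: ∀x (¬A(x) ∧ ¬N(x))

∀x (¬A(x) ∧ ¬N(x))


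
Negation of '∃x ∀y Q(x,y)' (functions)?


Original: ∃x ∀y Q(x,y)
Rule: ¬∀→∃, ¬∃→∀, negate predicate.
Negation: ∀x ∃y ¬Q(x,y)

∀x ∃y ¬Q(x,y)


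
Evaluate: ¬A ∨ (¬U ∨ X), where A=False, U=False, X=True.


A = False, U = False, X = True
Expression: ¬A ∨ (¬U ∨ X)
Step 1: ¬U = NOT False = True
Step 2: ¬U ∨ X = True OR True = True
Step 3: ¬A = NOT False = True
Step 4: (True) ∨ (True) = True OR True = True

True


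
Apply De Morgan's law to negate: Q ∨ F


De Morgan's law: ¬(P ∨ Q) ≡ ¬P ∧ ¬Q
¬(Q ∨ F) = ¬Q ∧ ¬F

¬Q ∧ ¬F


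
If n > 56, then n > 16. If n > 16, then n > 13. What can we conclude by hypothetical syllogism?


Hypothetical syllogism: P → Q, Q → R ⊢ P → R
Premise 1: n > 56 → n > 16
Premise 2: n > 16 → n > 13
Chain the implications: the middle term (n > 16) links the two.
Conclusion: If n > 56, then n > 13.

If n > 56, then n > 13.


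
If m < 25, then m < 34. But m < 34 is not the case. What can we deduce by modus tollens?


Modus tollens: P → Q, ¬Q ⊢ ¬P
P: m < 25
Q: m < 34
We have P → Q and Q is false.
By modus tollens, P must be false.

It is not the case that m < 25


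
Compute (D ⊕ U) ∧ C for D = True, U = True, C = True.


D = True, U = True, C = True
Step 1: D ⊕ U = True XOR True = False
Step 2: False ∧ C = False AND True = False
XOR true when exactly one of D,U is true; then AND with C.

False


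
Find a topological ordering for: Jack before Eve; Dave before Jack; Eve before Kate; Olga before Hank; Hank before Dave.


Constraints: Jack before Eve; Dave before Jack; Eve before Kate; Olga before Hank; Hank before Dave
Method: repeatedly schedule the remaining task that has no remaining task required before it.
  Step 1: remaining {Hank, Olga, Jack, Eve, Kate, Dave}; every task except Olga still has a predecessor pending → schedule Olga.
  Step 2: remaining {Hank, Jack, Eve, Kate, Dave}; every task except Hank still has a predecessor pending → schedule Hank.
  Step 3: remaining {Jack, Eve, Kate, Dave}; every task except Dave still has a predecessor pending → schedule Dave.
  Step 4: remaining {Jack, Eve, Kate}; every task except Jack still has a predecessor pending → schedule Jack.
  Step 5: remaining {Eve, Kate}; every task except Eve still has a predecessor pending → schedule Eve.
  Step 6: only Kate remains → schedule Kate.
Resulting order:

Olga → Hank → Dave → Jack → Eve → Kate


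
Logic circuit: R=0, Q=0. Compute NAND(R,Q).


R AND Q = 0
NOT(0) = 1

1


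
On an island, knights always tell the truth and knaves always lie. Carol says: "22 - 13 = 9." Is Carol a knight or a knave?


Statement: "22 - 13 = 9."
Actual: 22 - 13 = 9
Claimed: 9
Statement is TRUE → Carol tells the truth → Knight

Knight


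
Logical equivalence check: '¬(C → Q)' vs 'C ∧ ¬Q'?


Expression 1: ¬(C → Q)
Expression 2: C ∧ ¬Q
Truth table (C Q | Expr1 Expr2):
  T T |   F     F
  T F |   T     T
  F T |   F     F
  F F |   F     F
All 4 rows agree, so the expressions are logically equivalent.

Yes


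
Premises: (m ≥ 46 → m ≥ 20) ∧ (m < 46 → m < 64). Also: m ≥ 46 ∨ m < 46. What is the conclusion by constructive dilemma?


Constructive dilemma: (P → Q) ∧ (R → S), P ∨ R ⊢ Q ∨ S
Premise 1: m ≥ 46 → m ≥ 20
Premise 2: m < 46 → m < 64
Premise 3: m ≥ 46 ∨ m < 46
Case 1: Assuming m ≥ 46, then by Premise 1, m ≥ 20.
Case 2: Assuming m < 46, then by Premise 2, m < 64.
Since one of m ≥ 46 or m < 46 must hold, we get m ≥ 20 or m < 64.

m ≥ 20 or m < 64.


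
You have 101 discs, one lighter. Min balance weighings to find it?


Each weighing has 3 outcomes (left heavy / balance / right heavy), so k weighings distinguish at most 3^k cases; splitting into three near-equal groups achieves this.
Need 3^k ≥ 101: 3^4 = 81 < 101 ≤ 3^5 = 243
k = ⌈log₃(101)⌉ = 5

5


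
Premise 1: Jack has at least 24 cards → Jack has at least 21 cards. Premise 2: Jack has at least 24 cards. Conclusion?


Modus ponens: P → Q, P ⊢ Q
P: Jack has at least 24 cards
Q: Jack has at least 21 cards
We have P → Q and P is true.
By modus ponens, Q must be true.

Jack has at least 21 cards


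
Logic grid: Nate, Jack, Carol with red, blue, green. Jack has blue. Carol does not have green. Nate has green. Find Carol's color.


From clues:
  Nate → green
  Jack → blue
By elimination, Carol gets the remaining.

red


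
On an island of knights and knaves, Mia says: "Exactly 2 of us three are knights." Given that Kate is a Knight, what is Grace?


Mia claims exactly 2 knights among Mia, Kate, Grace.
Given: Kate is a Knight.

Case 1: Mia is a Knight (tells truth)
  Then exactly 2 of the three are knights.
  Counting Mia, Kate: 2 knight(s) so far. Need 0 more → Grace = Knave.
Case 2: Mia is a Knave (lies)
  Then the count is NOT 2.
  If Grace = Knight, count = 2 = 2 → claim would be true, contradicts lie.
  If Grace = Knave, count = 1 ≠ 2 → lie confirmed ✓

Grace is a Knave.

Knave


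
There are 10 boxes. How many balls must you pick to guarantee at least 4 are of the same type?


Pigeonhole: to guarantee k in one of n categories, need (k-1)×n + 1.
k = 4, n = 10
Minimum = (4-1) × 10 + 1 = 3 × 10 + 1

31


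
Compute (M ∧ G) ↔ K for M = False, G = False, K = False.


M = False, G = False, K = False
Step 1: M ∧ G = False AND False = False
Step 2: (False) ↔ K: true when both sides have same truth value.
Result: False ↔ False = True

True


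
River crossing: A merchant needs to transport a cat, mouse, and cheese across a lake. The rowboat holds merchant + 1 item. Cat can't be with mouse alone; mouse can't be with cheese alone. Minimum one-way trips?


1. merchant+mouse → 2. merchant ← 3. merchant+cat → 4. merchant+mouse ← 5. merchant+cheese → 6. merchant ← 7. merchant+mouse →
Minimum trips = 7

7


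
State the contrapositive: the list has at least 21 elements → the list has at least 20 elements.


Original: If the list has at least 21 elements, then the list has at least 20 elements
Contrapositive: If ¬Q, then ¬P
Negate Q: not (the list has at least 20 elements)
Negate P: not (the list has at least 21 elements)

If not (the list has at least 20 elements), then not (the list has at least 21 elements).


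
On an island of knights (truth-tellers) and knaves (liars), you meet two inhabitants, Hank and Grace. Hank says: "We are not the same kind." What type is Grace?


Hank says: "We are not the same kind."
Case 1: Hank is a Knight (truth-teller)
  Statement is true → they ARE different → Grace is a Knave
Case 2: Hank is a Knave (liar)
  Statement is false → they are NOT different → Grace is a Knave
In both cases, Grace is a Knave.

Knave


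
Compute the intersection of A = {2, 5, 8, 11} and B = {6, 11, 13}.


A = {2, 5, 8, 11}
B = {6, 11, 13}
Operation: intersection
Elements in both: 11

{11}


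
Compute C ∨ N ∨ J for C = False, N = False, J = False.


C = False, N = False, J = False
Step 1: C ∨ N = False OR False = False
Step 2: False ∨ J = False OR False = False
OR is true when at least one operand is true.

False


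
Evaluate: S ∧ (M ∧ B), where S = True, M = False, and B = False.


S = True, M = False, B = False
Step 1: M ∧ B = False AND False = False
Step 2: S ∧ False = True AND False = False
AND is true only when ALL operands are true.

False


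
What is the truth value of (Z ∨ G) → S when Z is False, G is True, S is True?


Z = False, G = True, S = True
Step 1: Z ∨ G = False OR True = True
Step 2: (True) → S: false only when antecedent=True and S=False.
Result: True

True


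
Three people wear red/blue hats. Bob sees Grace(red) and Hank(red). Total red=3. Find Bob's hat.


Total red = 3, seen red = 2
Own red = 3 - 2 = 1
Bob's hat is red.

red


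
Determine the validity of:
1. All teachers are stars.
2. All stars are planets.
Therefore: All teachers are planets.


Premise 1: All teachers are stars.
Premise 2: All stars are planets.
Conclusion: All teachers are planets.
Barbara syllogism (AAA-1): All A are B, All B are C → All A are C.
Middle term (stars) distributed in premise 2.

Valid


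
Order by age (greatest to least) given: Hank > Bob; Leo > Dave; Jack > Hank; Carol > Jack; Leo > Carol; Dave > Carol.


Constraints: Hank > Bob; Leo > Dave; Jack > Hank; Carol > Jack; Leo > Carol; Dave > Carol
Method: at each step, the next-highest is the one remaining person who never appears on the smaller side of a constraint between remaining people.
  Step 1: remaining {Hank, Carol, Dave, Leo, Bob, Jack}; on the smaller side: {Hank, Carol, Dave, Bob, Jack} → Leo is next (Leo > Dave; Leo > Carol).
  Step 2: remaining {Hank, Carol, Dave, Bob, Jack}; on the smaller side: {Hank, Carol, Bob, Jack} → Dave is next (Dave > Carol).
  Step 3: remaining {Hank, Carol, Bob, Jack}; on the smaller side: {Hank, Bob, Jack} → Carol is next (Carol > Jack).
  Step 4: remaining {Hank, Bob, Jack}; on the smaller side: {Hank, Bob} → Jack is next (Jack > Hank).
  Step 5: remaining {Hank, Bob}; on the smaller side: {Bob} → Hank is next (Hank > Bob).
  Step 6: only Bob remains → lowest.
Final ranking (highest to lowest):

Leo > Dave > Carol > Jack > Hank > Bob


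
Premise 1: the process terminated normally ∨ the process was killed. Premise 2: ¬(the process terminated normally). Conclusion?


Disjunctive syllogism: P ∨ Q, ¬P ⊢ Q
Disjunction: the process terminated normally ∨ the process was killed
We know it is not the case that the process terminated normally.
By disjunctive syllogism, the other disjunct must be true.

The process was killed


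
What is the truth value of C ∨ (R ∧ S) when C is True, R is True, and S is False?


C = True, R = True, S = False
Step 1: R ∧ S = True AND False = False
Step 2: C ∨ False = True OR False = True
AND evaluated first (higher precedence); then OR applied.

True


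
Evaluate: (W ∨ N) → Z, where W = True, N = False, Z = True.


W = True, N = False, Z = True
Step 1: W ∨ N = True OR False = True
Step 2: (True) → Z: false only when antecedent=True and Z=False.
Result: True

True


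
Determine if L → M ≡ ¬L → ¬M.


Expression 1: L → M
Expression 2: ¬L → ¬M
Truth table (L M | Expr1 Expr2):
  T T |   T     T
  T F |   F     T   ← differ
  F T |   T     F   ← differ
  F F |   T     T
Counterexample: L=T, M=F gives Expr1 = F but Expr2 = T, so the expressions are NOT logically equivalent.

No


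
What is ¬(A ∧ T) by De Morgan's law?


De Morgan's law: ¬(P ∧ Q) ≡ ¬P ∨ ¬Q
¬(A ∧ T) = ¬A ∨ ¬T

¬A ∨ ¬T


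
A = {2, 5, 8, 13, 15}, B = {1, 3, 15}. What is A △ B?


A = {2, 5, 8, 13, 15}
B = {1, 3, 15}
Operation: symmetric difference
In A only: [2, 5, 8, 13], in B only: [1, 3]

{1, 2, 3, 5, 8, 13}


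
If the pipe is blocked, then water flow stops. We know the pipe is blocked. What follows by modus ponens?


Modus ponens: P → Q, P ⊢ Q
P: the pipe is blocked
Q: water flow stops
We have P → Q and P is true.
By modus ponens, Q must be true.

Water flow stops


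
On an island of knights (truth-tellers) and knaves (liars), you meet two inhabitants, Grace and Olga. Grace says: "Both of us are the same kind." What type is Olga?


Grace says: "Both of us are the same kind."
Case 1: Grace is a Knight (truth-teller)
  Statement is true → they ARE the same → Olga is also a Knight
Case 2: Grace is a Knave (liar)
  Statement is false → they are NOT the same → Olga is a Knight
In both cases, Olga is a Knight.

Knight


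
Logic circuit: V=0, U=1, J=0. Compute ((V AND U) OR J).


V AND U = 0&1 = 0
0 OR 0 = 0

0


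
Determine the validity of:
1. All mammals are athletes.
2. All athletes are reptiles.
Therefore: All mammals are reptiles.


Premise 1: All mammals are athletes.
Premise 2: All athletes are reptiles.
Conclusion: All mammals are reptiles.
Barbara syllogism (AAA-1): All A are B, All B are C → All A are C.
Middle term (athletes) distributed in premise 2.

Valid


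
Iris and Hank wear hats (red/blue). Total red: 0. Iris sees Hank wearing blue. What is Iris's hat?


Total red = 0, Hank = blue
Red accounted for: 0
Remaining for Iris: 0
Iris's hat is blue.

blue


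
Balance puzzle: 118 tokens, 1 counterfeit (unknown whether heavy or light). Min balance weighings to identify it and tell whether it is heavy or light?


Let n = 118. 236 possibilities (n tokens × lighter/heavier); each weighing has 3 outcomes.
Bound for k weighings: say the first weighing puts j tokens on each pan. If it tips, the 2j weighed tokens remain suspects (each with a known direction) and k-1 weighings give 3^(k-1) outcomes; 3^(k-1) is odd, so 2j ≤ 3^(k-1) - 1. If it balances, the n - 2j unweighed tokens remain with direction unknown: 2(n - 2j) ≤ 3^(k-1) - 1 by the same parity argument. Adding, n ≤ (3^(k-1) - 1) + (3^(k-1) - 1)/2 = (3^k - 3)/2, and the classical three-group strategy achieves this (3 tokens in 2 weighings, 12 in 3, 39 in 4, 120 in 5).
So we need the smallest k with (3^k - 3)/2 ≥ 118.
k = 4: (3^4 - 3)/2 = 39 < 118 ✗
k = 5: (3^5 - 3)/2 = 120 ≥ 118 ✓

5


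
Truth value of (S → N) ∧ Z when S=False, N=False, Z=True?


S = False, N = False, Z = True
Expression: (S → N) ∧ Z
Step 1: S → N = False → False (false only if S=True, N=False) = True
Step 2: (True) ∧ Z = True AND True = True

True


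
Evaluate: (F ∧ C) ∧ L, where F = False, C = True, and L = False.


F = False, C = True, L = False
Step 1: F ∧ C = False AND True = False
Step 2: False ∧ L = False AND False = False
AND is true only when ALL operands are true.

False


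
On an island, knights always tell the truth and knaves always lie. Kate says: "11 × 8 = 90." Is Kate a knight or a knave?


Statement: "11 × 8 = 90."
Actual: 11 × 8 = 88
Claimed: 90
Statement is FALSE → Kate lies → Knave

Knave


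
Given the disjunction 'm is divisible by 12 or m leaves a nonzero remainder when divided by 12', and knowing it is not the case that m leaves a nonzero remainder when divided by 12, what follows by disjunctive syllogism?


Disjunctive syllogism: P ∨ Q, ¬P ⊢ Q
Disjunction: m is divisible by 12 ∨ m leaves a nonzero remainder when divided by 12
We know it is not the case that m leaves a nonzero remainder when divided by 12.
By disjunctive syllogism, the other disjunct must be true.

m is divisible by 12


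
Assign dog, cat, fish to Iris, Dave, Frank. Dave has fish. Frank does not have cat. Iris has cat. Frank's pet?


From clues:
  Iris → cat
  Dave → fish
By elimination, Frank gets the remaining.

dog


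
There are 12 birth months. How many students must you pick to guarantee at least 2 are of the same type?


Pigeonhole: to guarantee k in one of n categories, need (k-1)×n + 1.
k = 2, n = 12
Minimum = (2-1) × 12 + 1 = 1 × 12 + 1

13


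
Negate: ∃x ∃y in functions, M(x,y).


Original: ∃x ∃y M(x,y)
Rule: ¬∀→∃, ¬∃→∀, negate predicate.
Negation: ∀x ∀y ¬M(x,y)

∀x ∀y ¬M(x,y)


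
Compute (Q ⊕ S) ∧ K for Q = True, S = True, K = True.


Q = True, S = True, K = True
Step 1: Q ⊕ S = True XOR True = False
Step 2: False ∧ K = False AND True = False
XOR true when exactly one of Q,S is true; then AND with K.

False


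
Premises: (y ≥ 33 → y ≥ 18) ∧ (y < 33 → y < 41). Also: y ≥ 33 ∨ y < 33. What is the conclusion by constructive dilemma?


Constructive dilemma: (P → Q) ∧ (R → S), P ∨ R ⊢ Q ∨ S
Premise 1: y ≥ 33 → y ≥ 18
Premise 2: y < 33 → y < 41
Premise 3: y ≥ 33 ∨ y < 33
Case 1: Assuming y ≥ 33, then by Premise 1, y ≥ 18.
Case 2: Assuming y < 33, then by Premise 2, y < 41.
Since one of y ≥ 33 or y < 33 must hold, we get y ≥ 18 or y < 41.

y ≥ 18 or y < 41.


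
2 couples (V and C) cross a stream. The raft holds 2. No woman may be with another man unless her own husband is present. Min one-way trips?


Label couples V and C.
1. WV+WC → (far: WV,WC; near: HV,HC)
2. WV ←   (far: WC; near: HV,HC,WV)
3. HV+HC → (far: HV,HC,WC; near: WV)
4. HV ←   (far: HC,WC; near: HV,WV)  — HV returns, since WV is alone on near bank
5. HV+WV → (far: all four; near: empty)
Every state respects the constraint.
Minimum trips = 5

5


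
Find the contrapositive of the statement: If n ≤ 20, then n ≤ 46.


Original: If n ≤ 20, then n ≤ 46
Contrapositive: If ¬Q, then ¬P
Negate Q: not (n ≤ 46)
Negate P: not (n ≤ 20)

If not (n ≤ 46), then not (n ≤ 20).


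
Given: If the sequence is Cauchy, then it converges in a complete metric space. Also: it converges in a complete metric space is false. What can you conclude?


Modus tollens: P → Q, ¬Q ⊢ ¬P
P: the sequence is Cauchy
Q: it converges in a complete metric space
We have P → Q and Q is false.
By modus tollens, P must be false.

It is not the case that the sequence is Cauchy


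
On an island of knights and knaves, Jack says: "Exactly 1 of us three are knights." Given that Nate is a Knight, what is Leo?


Jack claims exactly 1 knights among Jack, Nate, Leo.
Given: Nate is a Knight.

Case 1: Jack is a Knight (tells truth)
  Then exactly 1 of the three are knights.
  Counting Jack, Nate: 2 knight(s) so far. Need -1 more → impossible.
Case 2: Jack is a Knave (lies)
  Then the count is NOT 1.
  If Leo = Knave, count = 1 = 1 → claim would be true, contradicts lie.
  If Leo = Knight, count = 2 ≠ 1 → lie confirmed ✓

Leo is a Knight.

Knight


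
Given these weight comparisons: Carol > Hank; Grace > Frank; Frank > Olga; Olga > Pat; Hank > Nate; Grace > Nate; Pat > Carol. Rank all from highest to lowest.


Constraints: Carol > Hank; Grace > Frank; Frank > Olga; Olga > Pat; Hank > Nate; Grace > Nate; Pat > Carol
Method: at each step, the next-highest is the one remaining person who never appears on the smaller side of a constraint between remaining people.
  Step 1: remaining {Grace, Nate, Hank, Carol, Olga, Pat, Frank}; on the smaller side: {Nate, Hank, Carol, Olga, Pat, Frank} → Grace is next (Grace > Frank; Grace > Nate).
  Step 2: remaining {Nate, Hank, Carol, Olga, Pat, Frank}; on the smaller side: {Nate, Hank, Carol, Olga, Pat} → Frank is next (Frank > Olga).
  Step 3: remaining {Nate, Hank, Carol, Olga, Pat}; on the smaller side: {Nate, Hank, Carol, Pat} → Olga is next (Olga > Pat).
  Step 4: remaining {Nate, Hank, Carol, Pat}; on the smaller side: {Nate, Hank, Carol} → Pat is next (Pat > Carol).
  Step 5: remaining {Nate, Hank, Carol}; on the smaller side: {Nate, Hank} → Carol is next (Carol > Hank).
  Step 6: remaining {Nate, Hank}; on the smaller side: {Nate} → Hank is next (Hank > Nate).
  Step 7: only Nate remains → lowest.
Final ranking (highest to lowest):

Grace > Frank > Olga > Pat > Carol > Hank > Nate
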